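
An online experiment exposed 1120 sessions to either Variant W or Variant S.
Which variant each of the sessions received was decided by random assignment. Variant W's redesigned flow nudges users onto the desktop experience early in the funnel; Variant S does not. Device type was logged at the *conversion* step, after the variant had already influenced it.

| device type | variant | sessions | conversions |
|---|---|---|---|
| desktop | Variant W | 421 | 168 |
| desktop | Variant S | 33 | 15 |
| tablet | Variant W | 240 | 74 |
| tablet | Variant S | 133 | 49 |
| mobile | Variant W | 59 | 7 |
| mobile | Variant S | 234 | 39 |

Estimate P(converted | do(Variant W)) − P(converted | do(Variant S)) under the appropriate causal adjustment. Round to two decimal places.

+0.09

The stratified and pooled comparisons disagree (Variant S wins within each device type; Variant W wins overall), so the answer turns on the causal role of device type.
Because the variant influences device type, device type is a post-treatment mediator, not a confounder. Stratifying on it would bias the estimate; the causal effect is the crude pooled difference.
The causal difference is the pooled difference: 0.346 − 0.258 = +0.088.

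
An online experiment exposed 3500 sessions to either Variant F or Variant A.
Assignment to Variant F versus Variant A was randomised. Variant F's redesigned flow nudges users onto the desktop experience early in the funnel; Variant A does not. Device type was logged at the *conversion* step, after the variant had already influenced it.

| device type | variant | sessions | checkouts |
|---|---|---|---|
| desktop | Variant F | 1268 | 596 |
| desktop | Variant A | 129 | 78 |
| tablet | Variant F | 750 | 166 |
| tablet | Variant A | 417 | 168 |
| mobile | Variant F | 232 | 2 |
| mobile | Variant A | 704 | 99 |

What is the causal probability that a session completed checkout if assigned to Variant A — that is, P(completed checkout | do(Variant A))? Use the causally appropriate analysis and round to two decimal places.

0.28

Device type is recorded after the variant and is itself shifted by it — it sits on the causal path from variant to outcome. Conditioning on a mediator would strip out part of the effect we want; the pooled comparison gives the total causal effect.
So P(outcome | do(Variant A)) is just the pooled rate for Variant A: 345/1250 = 0.276.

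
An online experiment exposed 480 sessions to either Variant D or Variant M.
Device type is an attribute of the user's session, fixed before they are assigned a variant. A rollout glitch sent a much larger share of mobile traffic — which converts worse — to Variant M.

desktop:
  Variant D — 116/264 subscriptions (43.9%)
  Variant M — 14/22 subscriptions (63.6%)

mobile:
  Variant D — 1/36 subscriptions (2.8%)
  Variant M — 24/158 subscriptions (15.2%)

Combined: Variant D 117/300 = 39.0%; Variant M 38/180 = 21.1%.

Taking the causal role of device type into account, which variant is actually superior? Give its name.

Variant M

The stratified and pooled comparisons disagree (Variant M wins within each device type; Variant D wins overall), so the answer turns on the causal role of device type.
Device type satisfies the back-door criterion: it is not a descendant of the variant, and it blocks the spurious path from variant to outcome. Adjusting for it (i.e., using the within-device type rates) gives the causal effect.
Within each level — desktop: 43.9% vs 63.6%; mobile: 2.8% vs 15.2% — Variant M is higher every time.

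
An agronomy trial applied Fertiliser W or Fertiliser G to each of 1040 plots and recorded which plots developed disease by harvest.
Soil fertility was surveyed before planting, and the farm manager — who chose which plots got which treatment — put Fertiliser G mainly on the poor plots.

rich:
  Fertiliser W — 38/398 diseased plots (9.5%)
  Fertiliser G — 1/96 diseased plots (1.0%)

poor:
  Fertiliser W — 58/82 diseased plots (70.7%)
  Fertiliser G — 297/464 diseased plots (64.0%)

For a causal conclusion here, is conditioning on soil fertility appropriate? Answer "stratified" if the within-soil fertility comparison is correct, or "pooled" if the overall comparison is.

Soil fertility satisfies the back-door criterion: it is not a descendant of the fertiliser, and it blocks the spurious path from fertiliser to outcome. Adjusting for it (i.e., using the within-soil fertility rates) gives the causal effect.
Within each level — rich: 9.5% vs 1.0%; poor: 70.7% vs 64.0% — Fertiliser G is lower every time.

stratified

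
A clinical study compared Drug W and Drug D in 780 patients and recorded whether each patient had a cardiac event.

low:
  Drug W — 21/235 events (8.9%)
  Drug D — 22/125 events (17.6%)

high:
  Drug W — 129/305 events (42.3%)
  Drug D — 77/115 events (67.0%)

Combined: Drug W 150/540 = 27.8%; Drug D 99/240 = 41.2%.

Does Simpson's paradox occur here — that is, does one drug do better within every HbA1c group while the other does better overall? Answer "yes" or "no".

Within each HbA1c level (low 8.9% vs 17.6%; high 42.3% vs 67.0%), Drug W has the lower rate every time. Pooled: 27.8% vs 41.2% — Drug W has the lower rate overall. They agree.

no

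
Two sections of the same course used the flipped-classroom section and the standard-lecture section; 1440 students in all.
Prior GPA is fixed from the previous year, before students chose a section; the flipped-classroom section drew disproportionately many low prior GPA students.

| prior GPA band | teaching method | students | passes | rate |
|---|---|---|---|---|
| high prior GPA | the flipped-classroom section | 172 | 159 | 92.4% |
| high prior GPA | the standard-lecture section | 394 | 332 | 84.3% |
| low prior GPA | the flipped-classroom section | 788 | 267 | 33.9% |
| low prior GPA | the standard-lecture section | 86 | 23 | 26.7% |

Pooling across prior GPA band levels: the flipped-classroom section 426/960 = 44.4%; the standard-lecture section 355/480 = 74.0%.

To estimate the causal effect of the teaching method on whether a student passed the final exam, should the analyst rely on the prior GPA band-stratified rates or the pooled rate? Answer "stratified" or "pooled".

stratified

Prior GPA band is set before the teaching method has any effect — it is not caused by the teaching method — and it independently drives the outcome. That makes it a confounder, so the causal comparison is within prior GPA band levels.
Within each level — high prior GPA: 92.4% vs 84.3%; low prior GPA: 33.9% vs 26.7% — the flipped-classroom section is higher every time.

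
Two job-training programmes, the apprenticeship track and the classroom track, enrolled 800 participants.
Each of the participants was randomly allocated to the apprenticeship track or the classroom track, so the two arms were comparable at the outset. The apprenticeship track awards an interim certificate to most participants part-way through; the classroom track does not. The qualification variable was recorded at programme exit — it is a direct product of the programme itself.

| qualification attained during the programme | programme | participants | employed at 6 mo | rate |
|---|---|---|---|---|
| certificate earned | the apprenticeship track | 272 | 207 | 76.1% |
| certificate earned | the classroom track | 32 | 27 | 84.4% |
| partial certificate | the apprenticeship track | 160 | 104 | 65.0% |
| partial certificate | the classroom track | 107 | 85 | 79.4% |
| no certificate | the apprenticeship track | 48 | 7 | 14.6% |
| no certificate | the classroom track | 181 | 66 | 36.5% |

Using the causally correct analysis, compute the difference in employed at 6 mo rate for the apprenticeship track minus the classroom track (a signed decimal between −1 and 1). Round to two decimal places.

+0.11

Qualification attained during the programme lies on the pathway programme → qualification attained during the programme → outcome, so adjusting for it blocks the indirect effect. For the total causal effect of programme, use the unadjusted pooled rates.
The causal difference is the pooled difference: 0.662 − 0.556 = +0.106.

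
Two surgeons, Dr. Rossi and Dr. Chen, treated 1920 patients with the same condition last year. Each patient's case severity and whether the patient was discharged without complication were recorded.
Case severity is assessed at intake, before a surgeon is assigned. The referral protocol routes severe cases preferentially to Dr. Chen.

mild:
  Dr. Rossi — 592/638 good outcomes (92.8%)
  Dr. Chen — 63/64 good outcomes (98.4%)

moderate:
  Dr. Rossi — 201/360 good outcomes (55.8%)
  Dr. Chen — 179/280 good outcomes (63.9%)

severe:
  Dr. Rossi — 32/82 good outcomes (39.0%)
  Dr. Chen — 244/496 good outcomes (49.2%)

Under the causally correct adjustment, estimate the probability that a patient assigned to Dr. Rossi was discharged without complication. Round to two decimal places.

0.64

Dr. Chen is higher inside every case severity stratum but Dr. Rossi is higher in aggregate. Whether to stratify depends on how case severity relates to the surgeon.
Here case severity is a common cause — it drives both which surgeon a case falls under and the outcome. The crude comparison mixes populations; the stratum-specific rates are the causally relevant ones.
Standardising Dr. Rossi to the population case severity mix: 0.366·592/638 + 0.333·201/360 + 0.301·32/82 = 0.643.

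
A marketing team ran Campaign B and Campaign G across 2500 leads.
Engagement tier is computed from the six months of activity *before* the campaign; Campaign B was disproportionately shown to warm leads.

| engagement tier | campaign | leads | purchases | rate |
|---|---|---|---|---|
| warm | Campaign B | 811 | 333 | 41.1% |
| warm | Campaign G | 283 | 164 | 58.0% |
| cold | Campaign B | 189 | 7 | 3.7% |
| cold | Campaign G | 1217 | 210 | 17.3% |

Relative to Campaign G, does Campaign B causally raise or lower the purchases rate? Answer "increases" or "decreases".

decreases

The engagement tier-specific comparison favours Campaign G throughout, but the pooled figures favour Campaign B. The question is whether to condition on engagement tier.
Since engagement tier is a pre-existing factor (not a product of the campaign) and it affects the outcome on its own, it is a confounder. The stratified rates, not the pooled rate, identify the causal effect.
Within each level — warm: 41.1% vs 58.0%; cold: 3.7% vs 17.3% — Campaign G is higher every time.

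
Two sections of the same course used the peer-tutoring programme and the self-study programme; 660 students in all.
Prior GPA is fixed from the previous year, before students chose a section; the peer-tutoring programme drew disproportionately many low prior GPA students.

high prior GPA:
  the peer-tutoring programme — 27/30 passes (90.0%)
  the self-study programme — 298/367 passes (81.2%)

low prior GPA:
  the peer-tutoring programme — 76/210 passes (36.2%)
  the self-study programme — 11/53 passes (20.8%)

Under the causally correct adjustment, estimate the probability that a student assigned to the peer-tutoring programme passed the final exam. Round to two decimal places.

0.69

The prior GPA band-specific comparison favours the peer-tutoring programme throughout, but the pooled figures favour the self-study programme. The question is whether to condition on prior GPA band.
Prior GPA band differs across teaching methods for reasons unrelated to any effect of the teaching method itself, and it separately predicts the outcome — a classic confounder. We must compare within prior GPA band levels.
Standardising the peer-tutoring programme to the population prior GPA band mix: 0.602·27/30 + 0.398·76/210 = 0.686.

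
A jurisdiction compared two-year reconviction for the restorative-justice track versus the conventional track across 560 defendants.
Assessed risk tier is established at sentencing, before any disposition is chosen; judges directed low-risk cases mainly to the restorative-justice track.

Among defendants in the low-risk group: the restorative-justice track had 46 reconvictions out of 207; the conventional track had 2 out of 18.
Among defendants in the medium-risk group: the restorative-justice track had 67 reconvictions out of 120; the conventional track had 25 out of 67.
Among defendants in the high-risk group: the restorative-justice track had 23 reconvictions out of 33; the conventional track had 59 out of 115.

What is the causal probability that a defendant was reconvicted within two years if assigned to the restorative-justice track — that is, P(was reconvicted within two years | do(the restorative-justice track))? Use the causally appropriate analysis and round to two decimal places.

0.46

Assessed risk tier satisfies the back-door criterion: it is not a descendant of the disposition, and it blocks the spurious path from disposition to outcome. Adjusting for it (i.e., using the within-assessed risk tier rates) gives the causal effect.
Standardising the restorative-justice track to the population assessed risk tier mix: 0.402·46/207 + 0.334·67/120 + 0.264·23/33 = 0.460.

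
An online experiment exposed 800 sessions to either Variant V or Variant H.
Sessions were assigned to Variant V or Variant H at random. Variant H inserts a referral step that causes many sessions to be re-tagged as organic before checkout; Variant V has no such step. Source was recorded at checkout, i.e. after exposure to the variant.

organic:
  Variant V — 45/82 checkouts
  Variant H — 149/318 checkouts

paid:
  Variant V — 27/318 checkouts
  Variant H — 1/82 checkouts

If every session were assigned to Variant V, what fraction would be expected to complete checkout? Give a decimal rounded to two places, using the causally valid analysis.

The stratified and pooled comparisons disagree (Variant V wins within each traffic source; Variant H wins overall), so the answer turns on the causal role of traffic source.
Traffic source is recorded after the variant and is itself shifted by it — it sits on the causal path from variant to outcome. Conditioning on a mediator would strip out part of the effect we want; the pooled comparison gives the total causal effect.
So P(outcome | do(Variant V)) is just the pooled rate for Variant V: 72/400 = 0.180.

0.18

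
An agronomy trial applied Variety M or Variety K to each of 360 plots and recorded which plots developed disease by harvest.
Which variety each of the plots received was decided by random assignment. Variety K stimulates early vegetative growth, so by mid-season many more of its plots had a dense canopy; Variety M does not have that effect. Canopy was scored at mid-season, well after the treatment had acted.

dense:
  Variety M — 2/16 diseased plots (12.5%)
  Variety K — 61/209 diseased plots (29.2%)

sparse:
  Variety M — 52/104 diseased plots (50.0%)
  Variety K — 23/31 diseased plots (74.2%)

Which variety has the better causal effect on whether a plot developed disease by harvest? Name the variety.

Within every mid-season canopy level Variety M has the lower rate, yet pooled Variety K does — Simpson's reversal.
Mid-season canopy is recorded after the variety and is itself shifted by it — it sits on the causal path from variety to outcome. Conditioning on a mediator would strip out part of the effect we want; the pooled comparison gives the total causal effect.
Pooled: Variety M 45.0% vs Variety K 35.0%; Variety K is lower overall.

Variety K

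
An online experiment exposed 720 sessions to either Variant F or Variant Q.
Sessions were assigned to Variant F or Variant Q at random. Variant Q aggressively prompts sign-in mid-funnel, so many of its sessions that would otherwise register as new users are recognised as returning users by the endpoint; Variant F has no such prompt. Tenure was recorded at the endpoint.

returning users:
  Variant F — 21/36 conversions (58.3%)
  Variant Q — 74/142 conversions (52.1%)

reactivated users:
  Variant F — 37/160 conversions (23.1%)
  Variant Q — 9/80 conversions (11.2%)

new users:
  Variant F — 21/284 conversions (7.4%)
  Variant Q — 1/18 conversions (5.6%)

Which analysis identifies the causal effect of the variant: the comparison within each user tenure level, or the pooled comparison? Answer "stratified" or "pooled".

pooled

User tenure is recorded after the variant and is itself shifted by it — it sits on the causal path from variant to outcome. Conditioning on a mediator would strip out part of the effect we want; the pooled comparison gives the total causal effect.
Pooled: Variant F 16.5% vs Variant Q 35.0%; Variant Q is higher overall.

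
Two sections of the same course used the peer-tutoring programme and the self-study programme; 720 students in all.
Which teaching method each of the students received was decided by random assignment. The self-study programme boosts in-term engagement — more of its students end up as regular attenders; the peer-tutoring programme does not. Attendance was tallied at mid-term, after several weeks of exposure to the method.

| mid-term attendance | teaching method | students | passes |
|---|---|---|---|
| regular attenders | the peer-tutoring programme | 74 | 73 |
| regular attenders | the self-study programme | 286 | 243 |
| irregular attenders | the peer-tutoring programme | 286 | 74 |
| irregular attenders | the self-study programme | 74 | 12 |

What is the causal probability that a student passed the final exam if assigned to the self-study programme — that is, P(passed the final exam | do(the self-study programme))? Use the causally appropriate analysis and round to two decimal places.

the peer-tutoring programme is higher inside every mid-term attendance stratum but the self-study programme is higher in aggregate. Whether to stratify depends on how mid-term attendance relates to the teaching method.
Stratifying would compare teaching methods among students the teaching methods themselves sorted into mid-term attendance groups — a form of selection on an intermediate. The unconditioned pooled rates give the total causal effect.
So P(outcome | do(the self-study programme)) is just the pooled rate for the self-study programme: 255/360 = 0.708.

0.71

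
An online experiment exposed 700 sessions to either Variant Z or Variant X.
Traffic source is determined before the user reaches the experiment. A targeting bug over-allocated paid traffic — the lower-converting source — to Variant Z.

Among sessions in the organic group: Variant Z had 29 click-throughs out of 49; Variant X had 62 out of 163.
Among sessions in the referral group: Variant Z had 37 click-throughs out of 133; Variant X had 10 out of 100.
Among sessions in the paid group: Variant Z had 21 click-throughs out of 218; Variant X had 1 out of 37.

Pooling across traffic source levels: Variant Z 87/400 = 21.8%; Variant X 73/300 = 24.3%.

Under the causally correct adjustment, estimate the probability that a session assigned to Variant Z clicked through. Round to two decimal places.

0.31

Since traffic source is a pre-existing factor (not a product of the variant) and it affects the outcome on its own, it is a confounder. The stratified rates, not the pooled rate, identify the causal effect.
Standardising Variant Z to the population traffic source mix: 0.303·29/49 + 0.333·37/133 + 0.364·21/218 = 0.307.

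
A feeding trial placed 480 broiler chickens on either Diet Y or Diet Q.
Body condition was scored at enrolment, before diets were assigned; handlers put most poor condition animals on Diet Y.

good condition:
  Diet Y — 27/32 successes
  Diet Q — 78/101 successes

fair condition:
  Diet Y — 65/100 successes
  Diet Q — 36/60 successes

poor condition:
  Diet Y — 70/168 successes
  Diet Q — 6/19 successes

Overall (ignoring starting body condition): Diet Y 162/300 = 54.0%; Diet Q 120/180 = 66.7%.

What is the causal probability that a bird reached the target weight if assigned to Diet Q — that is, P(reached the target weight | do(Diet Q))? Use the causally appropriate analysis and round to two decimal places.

Starting body condition differs across diets for reasons unrelated to any effect of the diet itself, and it separately predicts the outcome — a classic confounder. We must compare within starting body condition levels.
Standardising Diet Q to the population starting body condition mix: 0.277·78/101 + 0.333·36/60 + 0.390·6/19 = 0.537.

0.54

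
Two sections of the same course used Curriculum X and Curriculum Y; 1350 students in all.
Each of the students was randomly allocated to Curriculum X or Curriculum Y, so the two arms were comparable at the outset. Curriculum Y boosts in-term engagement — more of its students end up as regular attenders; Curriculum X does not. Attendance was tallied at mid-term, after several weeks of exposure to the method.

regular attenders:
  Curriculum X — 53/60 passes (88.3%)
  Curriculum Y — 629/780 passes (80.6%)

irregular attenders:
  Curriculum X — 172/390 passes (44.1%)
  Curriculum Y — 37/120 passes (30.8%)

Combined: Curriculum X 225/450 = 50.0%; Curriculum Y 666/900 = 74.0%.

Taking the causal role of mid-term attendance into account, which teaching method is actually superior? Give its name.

Mid-term attendance is recorded after the teaching method and is itself shifted by it — it sits on the causal path from teaching method to outcome. Conditioning on a mediator would strip out part of the effect we want; the pooled comparison gives the total causal effect.
Pooled: Curriculum X 50.0% vs Curriculum Y 74.0%; Curriculum Y is higher overall.

Curriculum Y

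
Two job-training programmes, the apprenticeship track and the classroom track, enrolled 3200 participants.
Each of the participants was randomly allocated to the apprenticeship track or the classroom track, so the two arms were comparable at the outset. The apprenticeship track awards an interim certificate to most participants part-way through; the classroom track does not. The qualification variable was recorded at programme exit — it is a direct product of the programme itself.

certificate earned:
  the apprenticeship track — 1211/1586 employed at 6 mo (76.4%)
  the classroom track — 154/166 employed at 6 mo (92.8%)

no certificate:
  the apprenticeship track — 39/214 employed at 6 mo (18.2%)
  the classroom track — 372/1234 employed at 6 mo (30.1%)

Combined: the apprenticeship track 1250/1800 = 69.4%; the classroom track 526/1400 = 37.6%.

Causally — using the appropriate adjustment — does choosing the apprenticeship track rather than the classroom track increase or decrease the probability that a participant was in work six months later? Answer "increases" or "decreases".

The stratified and pooled comparisons disagree (the classroom track wins within each qualification attained during the programme; the apprenticeship track wins overall), so the answer turns on the causal role of qualification attained during the programme.
Because the programme influences qualification attained during the programme, qualification attained during the programme is a post-treatment mediator, not a confounder. Stratifying on it would bias the estimate; the causal effect is the crude pooled difference.
Pooled: the apprenticeship track 69.4% vs the classroom track 37.6%; the apprenticeship track is higher overall.

increases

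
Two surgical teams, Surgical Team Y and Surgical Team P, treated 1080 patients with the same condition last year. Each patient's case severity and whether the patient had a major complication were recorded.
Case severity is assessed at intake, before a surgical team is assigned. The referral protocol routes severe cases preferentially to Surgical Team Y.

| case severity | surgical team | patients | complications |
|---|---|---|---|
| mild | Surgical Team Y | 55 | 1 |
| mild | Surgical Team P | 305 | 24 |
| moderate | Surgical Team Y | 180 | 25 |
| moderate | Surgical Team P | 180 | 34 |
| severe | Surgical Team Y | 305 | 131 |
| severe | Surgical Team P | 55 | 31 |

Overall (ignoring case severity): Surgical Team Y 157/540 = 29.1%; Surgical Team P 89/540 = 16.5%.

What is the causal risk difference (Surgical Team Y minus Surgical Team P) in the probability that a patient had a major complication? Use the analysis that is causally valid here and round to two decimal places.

-0.08

Surgical Team Y is lower inside every case severity stratum but Surgical Team P is lower in aggregate. Whether to stratify depends on how case severity relates to the surgical team.
Since case severity is a pre-existing factor (not a product of the surgical team) and it affects the outcome on its own, it is a confounder. The stratified rates, not the pooled rate, identify the causal effect.
Adjusting over the population distribution of case severity: 0.333·(0.018−0.079) + 0.333·(0.139−0.189) + 0.333·(0.430−0.564) = -0.082.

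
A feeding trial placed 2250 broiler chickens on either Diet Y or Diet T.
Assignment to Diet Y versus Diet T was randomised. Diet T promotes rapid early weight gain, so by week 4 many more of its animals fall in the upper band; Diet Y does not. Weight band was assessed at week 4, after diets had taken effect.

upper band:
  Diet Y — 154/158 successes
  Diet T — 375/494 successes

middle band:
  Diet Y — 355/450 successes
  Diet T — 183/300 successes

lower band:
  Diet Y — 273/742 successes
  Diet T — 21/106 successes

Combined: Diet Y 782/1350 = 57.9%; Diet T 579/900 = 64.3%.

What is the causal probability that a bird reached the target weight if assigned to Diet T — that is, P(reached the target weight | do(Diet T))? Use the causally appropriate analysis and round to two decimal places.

0.64

Diet Y is higher inside every week-4 weight band stratum but Diet T is higher in aggregate. Whether to stratify depends on how week-4 weight band relates to the diet.
Week-4 weight band here is a post-treatment variable shaped by the diet; conditioning on it would introduce bias rather than remove it. The overall comparison is the causal one.
So P(outcome | do(Diet T)) is just the pooled rate for Diet T: 579/900 = 0.643.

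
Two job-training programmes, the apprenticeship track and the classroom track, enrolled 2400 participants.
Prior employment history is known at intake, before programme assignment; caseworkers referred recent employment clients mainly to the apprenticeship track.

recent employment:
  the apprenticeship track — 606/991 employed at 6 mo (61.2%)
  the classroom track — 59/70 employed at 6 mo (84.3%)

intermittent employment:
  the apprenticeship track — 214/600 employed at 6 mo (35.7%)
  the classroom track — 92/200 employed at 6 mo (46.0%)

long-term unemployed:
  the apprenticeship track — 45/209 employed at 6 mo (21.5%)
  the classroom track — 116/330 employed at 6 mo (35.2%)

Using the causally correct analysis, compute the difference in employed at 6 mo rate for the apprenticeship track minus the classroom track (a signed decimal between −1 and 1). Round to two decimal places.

-0.17

Prior employment history is set before the programme has any effect — it is not caused by the programme — and it independently drives the outcome. That makes it a confounder, so the causal comparison is within prior employment history levels.
Adjusting over the population distribution of prior employment history: 0.442·(0.612−0.843) + 0.333·(0.357−0.460) + 0.225·(0.215−0.352) = -0.167.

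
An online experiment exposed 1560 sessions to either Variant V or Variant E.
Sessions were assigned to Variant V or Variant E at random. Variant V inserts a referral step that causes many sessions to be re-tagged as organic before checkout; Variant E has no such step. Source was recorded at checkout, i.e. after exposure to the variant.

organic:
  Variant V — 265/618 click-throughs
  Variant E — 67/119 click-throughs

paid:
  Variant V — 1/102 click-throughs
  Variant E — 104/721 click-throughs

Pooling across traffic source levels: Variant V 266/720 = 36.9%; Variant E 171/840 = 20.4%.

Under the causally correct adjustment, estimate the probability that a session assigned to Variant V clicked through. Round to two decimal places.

The distribution of traffic source is itself part of what the variant does — it is an intermediate outcome. Holding it fixed would remove that part of the effect; the total effect is the pooled difference.
So P(outcome | do(Variant V)) is just the pooled rate for Variant V: 266/720 = 0.369.

0.37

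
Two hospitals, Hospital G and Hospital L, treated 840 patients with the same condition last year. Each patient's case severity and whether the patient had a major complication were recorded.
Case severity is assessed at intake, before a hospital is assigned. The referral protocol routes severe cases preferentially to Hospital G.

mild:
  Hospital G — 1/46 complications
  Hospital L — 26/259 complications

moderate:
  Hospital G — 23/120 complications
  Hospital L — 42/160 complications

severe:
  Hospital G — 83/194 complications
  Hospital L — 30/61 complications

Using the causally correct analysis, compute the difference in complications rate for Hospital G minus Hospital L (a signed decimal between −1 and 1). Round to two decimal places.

-0.07

Case severity is set before the hospital has any effect — it is not caused by the hospital — and it independently drives the outcome. That makes it a confounder, so the causal comparison is within case severity levels.
Adjusting over the population distribution of case severity: 0.363·(0.022−0.100) + 0.333·(0.192−0.263) + 0.304·(0.428−0.492) = -0.072.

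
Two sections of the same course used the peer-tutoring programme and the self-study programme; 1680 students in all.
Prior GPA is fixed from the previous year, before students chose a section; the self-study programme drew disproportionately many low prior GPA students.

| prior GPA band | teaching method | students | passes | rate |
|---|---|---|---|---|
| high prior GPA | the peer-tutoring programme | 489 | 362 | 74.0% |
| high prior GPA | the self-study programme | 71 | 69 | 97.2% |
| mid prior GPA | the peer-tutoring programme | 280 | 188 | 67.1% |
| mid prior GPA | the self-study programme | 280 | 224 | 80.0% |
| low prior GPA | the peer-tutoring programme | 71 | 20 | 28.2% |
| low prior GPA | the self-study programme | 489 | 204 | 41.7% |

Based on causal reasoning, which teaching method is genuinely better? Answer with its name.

the self-study programme

The prior GPA band-specific comparison favours the self-study programme throughout, but the pooled figures favour the peer-tutoring programme. The question is whether to condition on prior GPA band.
Here prior GPA band is a common cause — it drives both which teaching method a case falls under and the outcome. The crude comparison mixes populations; the stratum-specific rates are the causally relevant ones.
Within each level — high prior GPA: 74.0% vs 97.2%; mid prior GPA: 67.1% vs 80.0%; low prior GPA: 28.2% vs 41.7% — the self-study programme is higher every time.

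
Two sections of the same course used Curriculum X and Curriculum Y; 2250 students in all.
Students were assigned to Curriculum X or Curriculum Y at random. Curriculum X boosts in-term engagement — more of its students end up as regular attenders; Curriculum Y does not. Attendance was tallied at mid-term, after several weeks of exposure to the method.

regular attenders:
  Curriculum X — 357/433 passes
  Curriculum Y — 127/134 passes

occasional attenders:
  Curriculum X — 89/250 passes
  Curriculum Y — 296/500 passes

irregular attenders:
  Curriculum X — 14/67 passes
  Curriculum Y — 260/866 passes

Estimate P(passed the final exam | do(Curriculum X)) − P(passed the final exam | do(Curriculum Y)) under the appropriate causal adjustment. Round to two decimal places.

+0.16

Mid-term attendance is downstream of the teaching method. One should not condition on a consequence of treatment, so the overall rates are the right comparison.
The causal difference is the pooled difference: 0.613 − 0.455 = +0.158.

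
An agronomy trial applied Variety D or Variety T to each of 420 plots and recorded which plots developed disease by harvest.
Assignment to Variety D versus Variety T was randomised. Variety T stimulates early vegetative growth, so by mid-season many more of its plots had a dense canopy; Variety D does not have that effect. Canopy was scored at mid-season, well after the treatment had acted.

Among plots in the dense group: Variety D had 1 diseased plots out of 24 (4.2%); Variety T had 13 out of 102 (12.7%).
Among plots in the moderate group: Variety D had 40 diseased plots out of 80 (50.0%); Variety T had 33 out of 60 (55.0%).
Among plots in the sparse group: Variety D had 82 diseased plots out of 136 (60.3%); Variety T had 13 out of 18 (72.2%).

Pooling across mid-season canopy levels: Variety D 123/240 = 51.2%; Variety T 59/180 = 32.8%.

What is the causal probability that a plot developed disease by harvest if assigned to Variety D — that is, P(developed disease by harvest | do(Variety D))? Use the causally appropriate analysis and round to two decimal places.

Stratifying would compare varietys among plots the varietys themselves sorted into mid-season canopy groups — a form of selection on an intermediate. The unconditioned pooled rates give the total causal effect.
So P(outcome | do(Variety D)) is just the pooled rate for Variety D: 123/240 = 0.512.

0.51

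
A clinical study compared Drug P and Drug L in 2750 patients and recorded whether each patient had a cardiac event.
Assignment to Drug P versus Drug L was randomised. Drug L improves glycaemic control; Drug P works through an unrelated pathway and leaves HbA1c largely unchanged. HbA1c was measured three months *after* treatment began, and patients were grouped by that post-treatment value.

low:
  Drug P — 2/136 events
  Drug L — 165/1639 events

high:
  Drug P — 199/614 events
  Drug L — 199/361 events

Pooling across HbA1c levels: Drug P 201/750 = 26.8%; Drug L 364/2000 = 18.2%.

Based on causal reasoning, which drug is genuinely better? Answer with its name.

Within every HbA1c level Drug P has the lower rate, yet pooled Drug L does — Simpson's reversal.
HbA1c lies on the pathway drug → HbA1c → outcome, so adjusting for it blocks the indirect effect. For the total causal effect of drug, use the unadjusted pooled rates.
Pooled: Drug P 26.8% vs Drug L 18.2%; Drug L is lower overall.

Drug L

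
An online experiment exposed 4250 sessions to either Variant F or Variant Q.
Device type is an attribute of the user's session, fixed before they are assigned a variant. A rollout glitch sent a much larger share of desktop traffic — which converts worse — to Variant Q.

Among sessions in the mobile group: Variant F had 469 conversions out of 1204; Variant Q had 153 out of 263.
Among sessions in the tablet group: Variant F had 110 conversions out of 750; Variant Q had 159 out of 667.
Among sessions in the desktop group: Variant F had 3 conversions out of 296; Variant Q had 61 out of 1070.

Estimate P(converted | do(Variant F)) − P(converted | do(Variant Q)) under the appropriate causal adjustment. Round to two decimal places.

-0.11

The device type-specific comparison favours Variant Q throughout, but the pooled figures favour Variant F. The question is whether to condition on device type.
Here device type is a common cause — it drives both which variant a case falls under and the outcome. The crude comparison mixes populations; the stratum-specific rates are the causally relevant ones.
Adjusting over the population distribution of device type: 0.345·(0.390−0.582) + 0.333·(0.147−0.238) + 0.321·(0.010−0.057) = -0.112.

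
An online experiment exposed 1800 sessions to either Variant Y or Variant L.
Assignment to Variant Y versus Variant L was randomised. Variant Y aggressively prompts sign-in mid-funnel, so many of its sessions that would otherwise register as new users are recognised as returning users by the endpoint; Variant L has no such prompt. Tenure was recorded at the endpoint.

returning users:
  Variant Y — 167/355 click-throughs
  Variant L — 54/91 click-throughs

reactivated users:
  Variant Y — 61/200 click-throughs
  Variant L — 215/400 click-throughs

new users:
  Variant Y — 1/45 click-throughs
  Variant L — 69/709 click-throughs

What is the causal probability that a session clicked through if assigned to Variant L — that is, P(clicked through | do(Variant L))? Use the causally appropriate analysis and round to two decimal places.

User tenure is downstream of the variant. One should not condition on a consequence of treatment, so the overall rates are the right comparison.
So P(outcome | do(Variant L)) is just the pooled rate for Variant L: 338/1200 = 0.282.

0.28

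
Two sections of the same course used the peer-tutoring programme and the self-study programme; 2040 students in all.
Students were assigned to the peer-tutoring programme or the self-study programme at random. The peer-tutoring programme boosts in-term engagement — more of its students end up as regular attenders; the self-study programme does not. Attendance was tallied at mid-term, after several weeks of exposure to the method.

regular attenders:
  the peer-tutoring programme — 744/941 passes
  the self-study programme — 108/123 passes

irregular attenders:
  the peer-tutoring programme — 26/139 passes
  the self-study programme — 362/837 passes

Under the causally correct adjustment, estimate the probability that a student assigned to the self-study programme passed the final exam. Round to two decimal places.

0.49

the self-study programme is higher inside every mid-term attendance stratum but the peer-tutoring programme is higher in aggregate. Whether to stratify depends on how mid-term attendance relates to the teaching method.
Because the teaching method influences mid-term attendance, mid-term attendance is a post-treatment mediator, not a confounder. Stratifying on it would bias the estimate; the causal effect is the crude pooled difference.
So P(outcome | do(the self-study programme)) is just the pooled rate for the self-study programme: 470/960 = 0.490.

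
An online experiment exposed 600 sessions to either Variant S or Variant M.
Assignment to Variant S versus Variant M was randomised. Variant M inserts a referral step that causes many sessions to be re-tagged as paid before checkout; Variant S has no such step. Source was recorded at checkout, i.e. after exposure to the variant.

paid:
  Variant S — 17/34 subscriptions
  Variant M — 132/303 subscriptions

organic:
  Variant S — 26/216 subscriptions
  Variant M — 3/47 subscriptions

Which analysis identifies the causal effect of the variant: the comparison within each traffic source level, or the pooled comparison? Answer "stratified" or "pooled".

pooled

Because the variant influences traffic source, traffic source is a post-treatment mediator, not a confounder. Stratifying on it would bias the estimate; the causal effect is the crude pooled difference.
Pooled: Variant S 17.2% vs Variant M 38.6%; Variant M is higher overall.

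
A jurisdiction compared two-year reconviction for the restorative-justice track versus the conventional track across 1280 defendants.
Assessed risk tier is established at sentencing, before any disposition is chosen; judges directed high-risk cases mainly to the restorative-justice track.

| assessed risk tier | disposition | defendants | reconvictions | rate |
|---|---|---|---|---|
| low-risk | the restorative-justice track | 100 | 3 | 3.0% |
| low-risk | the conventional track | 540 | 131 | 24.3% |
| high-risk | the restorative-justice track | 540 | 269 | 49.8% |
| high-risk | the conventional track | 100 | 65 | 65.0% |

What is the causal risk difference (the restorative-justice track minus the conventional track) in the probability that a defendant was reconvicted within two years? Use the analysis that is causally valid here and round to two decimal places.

-0.18

the restorative-justice track is lower inside every assessed risk tier stratum but the conventional track is lower in aggregate. Whether to stratify depends on how assessed risk tier relates to the disposition.
Assessed risk tier satisfies the back-door criterion: it is not a descendant of the disposition, and it blocks the spurious path from disposition to outcome. Adjusting for it (i.e., using the within-assessed risk tier rates) gives the causal effect.
Adjusting over the population distribution of assessed risk tier: 0.500·(0.030−0.243) + 0.500·(0.498−0.650) = -0.182.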